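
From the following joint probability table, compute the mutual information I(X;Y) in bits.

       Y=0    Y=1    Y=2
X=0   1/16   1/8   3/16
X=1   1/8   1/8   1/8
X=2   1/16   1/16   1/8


H(X) = 1.5613, H(Y) = 1.5462, H(X,Y) = 3.0778
I(X;Y) = H(X) + H(Y) - H(X,Y) = 0.0296 bits


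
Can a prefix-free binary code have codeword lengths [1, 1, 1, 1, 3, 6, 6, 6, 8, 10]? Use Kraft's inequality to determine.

Kraft inequality: Σ 2^(-l_i) ≤ 1 for prefix-free code
Calculating: 2^(-1) + 2^(-1) + 2^(-1) + 2^(-1) + 2^(-3) + 2^(-6) + 2^(-6) + 2^(-6) + 2^(-8) + 2^(-10)
= 0.5 + 0.5 + 0.5 + 0.5 + 0.125 + 0.015625 + 0.015625 + 0.015625 + 0.00390625 + 0.0009765625
= 2.1768
Since 2.1768 > 1, prefix-free code does not exist


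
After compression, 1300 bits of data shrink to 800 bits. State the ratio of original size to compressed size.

Compression ratio = Original / Compressed
= 1300 / 800 = 1.62:1


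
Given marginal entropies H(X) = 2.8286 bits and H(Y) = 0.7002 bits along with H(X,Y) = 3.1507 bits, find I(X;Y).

I(X;Y) = H(X) + H(Y) - H(X,Y)
I(X;Y) = 2.8286 + 0.7002 - 3.1507 = 0.3781 bits


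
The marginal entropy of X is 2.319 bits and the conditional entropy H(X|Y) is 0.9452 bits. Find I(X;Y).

I(X;Y) = H(X) - H(X|Y)
I(X;Y) = 2.319 - 0.9452 = 1.3738 bits


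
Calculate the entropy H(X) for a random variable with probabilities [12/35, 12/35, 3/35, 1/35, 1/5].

H(X) = -Σ p(x) log₂ p(x)
  -12/35 × log₂(12/35) = 0.5295
  -12/35 × log₂(12/35) = 0.5295
  -3/35 × log₂(3/35) = 0.3038
  -1/35 × log₂(1/35) = 0.1466
  -1/5 × log₂(1/5) = 0.4644
H(X) = 1.9737 bits


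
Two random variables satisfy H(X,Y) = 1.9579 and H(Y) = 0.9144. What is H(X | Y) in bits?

Chain rule: H(X,Y) = H(X|Y) + H(Y)
H(X|Y) = H(X,Y) - H(Y) = 1.9579 - 0.9144 = 1.0435 bits


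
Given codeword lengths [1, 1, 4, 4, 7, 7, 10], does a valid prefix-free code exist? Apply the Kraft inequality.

Kraft inequality: Σ 2^(-l_i) ≤ 1 for prefix-free code
Calculating: 2^(-1) + 2^(-1) + 2^(-4) + 2^(-4) + 2^(-7) + 2^(-7) + 2^(-10)
= 0.5 + 0.5 + 0.0625 + 0.0625 + 0.0078125 + 0.0078125 + 0.0009765625
= 1.1416
Since 1.1416 > 1, prefix-free code does not exist


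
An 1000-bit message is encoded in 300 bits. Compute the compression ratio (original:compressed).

Compression ratio = Original / Compressed
= 1000 / 300 = 3.33:1


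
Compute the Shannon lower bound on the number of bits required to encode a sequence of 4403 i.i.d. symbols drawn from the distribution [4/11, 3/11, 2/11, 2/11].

Entropy H = 1.9363 bits/symbol
Minimum bits = H × n = 1.9363 × 4403
= 8525.35 bits


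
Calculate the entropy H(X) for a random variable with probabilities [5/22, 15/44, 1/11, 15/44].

H(X) = -Σ p(x) log₂ p(x)
  -5/22 × log₂(5/22) = 0.4858
  -15/44 × log₂(15/44) = 0.5293
  -1/11 × log₂(1/11) = 0.3145
  -15/44 × log₂(15/44) = 0.5293
H(X) = 1.8588 bits


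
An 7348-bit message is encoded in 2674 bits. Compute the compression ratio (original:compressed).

Compression ratio = Original / Compressed
= 7348 / 2674 = 2.75:1


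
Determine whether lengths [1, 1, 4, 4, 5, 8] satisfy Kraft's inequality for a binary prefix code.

Kraft inequality: Σ 2^(-l_i) ≤ 1 for prefix-free code
Calculating: 2^(-1) + 2^(-1) + 2^(-4) + 2^(-4) + 2^(-5) + 2^(-8)
= 0.5 + 0.5 + 0.0625 + 0.0625 + 0.03125 + 0.00390625
= 1.1602
Since 1.1602 > 1, prefix-free code does not exist


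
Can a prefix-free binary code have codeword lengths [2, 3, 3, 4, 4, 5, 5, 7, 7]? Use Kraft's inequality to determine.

Kraft inequality: Σ 2^(-l_i) ≤ 1 for prefix-free code
Calculating: 2^(-2) + 2^(-3) + 2^(-3) + 2^(-4) + 2^(-4) + 2^(-5) + 2^(-5) + 2^(-7) + 2^(-7)
= 0.25 + 0.125 + 0.125 + 0.0625 + 0.0625 + 0.03125 + 0.03125 + 0.0078125 + 0.0078125
= 0.7031
Since 0.7031 ≤ 1, prefix-free code exists


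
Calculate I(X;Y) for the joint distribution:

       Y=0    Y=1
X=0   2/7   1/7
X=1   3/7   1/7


H(X) = 0.9852, H(Y) = 0.8631, H(X,Y) = 1.8424
I(X;Y) = H(X) + H(Y) - H(X,Y) = 0.0060 bits


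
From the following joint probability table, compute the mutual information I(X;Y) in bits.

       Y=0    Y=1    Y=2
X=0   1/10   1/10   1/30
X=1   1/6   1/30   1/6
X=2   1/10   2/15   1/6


H(X) = 1.5494, H(Y) = 1.5700, H(X,Y) = 3.0038
I(X;Y) = H(X) + H(Y) - H(X,Y) = 0.1156 bits


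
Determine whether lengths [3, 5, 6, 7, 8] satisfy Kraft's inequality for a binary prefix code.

Kraft inequality: Σ 2^(-l_i) ≤ 1 for prefix-free code
Calculating: 2^(-3) + 2^(-5) + 2^(-6) + 2^(-7) + 2^(-8)
= 0.125 + 0.03125 + 0.015625 + 0.0078125 + 0.00390625
= 0.1836
Since 0.1836 ≤ 1, prefix-free code exists


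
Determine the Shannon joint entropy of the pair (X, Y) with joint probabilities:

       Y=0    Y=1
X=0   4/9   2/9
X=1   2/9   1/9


H(X,Y) = -Σ p(x,y) log₂ p(x,y)
  p(0,0)=4/9: -0.4444 × log₂(0.4444) = 0.5200
  p(0,1)=2/9: -0.2222 × log₂(0.2222) = 0.4822
  p(1,0)=2/9: -0.2222 × log₂(0.2222) = 0.4822
  p(1,1)=1/9: -0.1111 × log₂(0.1111) = 0.3522
H(X,Y) = 1.8366 bits


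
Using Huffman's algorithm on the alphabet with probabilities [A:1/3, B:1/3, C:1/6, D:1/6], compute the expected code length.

Huffman tree construction:
Combine smallest probabilities repeatedly
Resulting codes:
  A: 10 (length 2)
  B: 11 (length 2)
  C: 00 (length 2)
  D: 01 (length 2)
Average length = Σ p(s) × length(s) = 2.0000 bits


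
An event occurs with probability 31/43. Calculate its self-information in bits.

Information content I(x) = -log₂(p(x))
I = -log₂(31/43) = -log₂(0.7209)
I = 0.4721 bits


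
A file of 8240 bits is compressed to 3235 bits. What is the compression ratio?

Compression ratio = Original / Compressed
= 8240 / 3235 = 2.55:1


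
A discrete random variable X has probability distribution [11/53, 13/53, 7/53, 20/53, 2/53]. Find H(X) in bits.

H(X) = -Σ p(x) log₂ p(x)
  -11/53 × log₂(11/53) = 0.4708
  -13/53 × log₂(13/53) = 0.4973
  -7/53 × log₂(7/53) = 0.3857
  -20/53 × log₂(20/53) = 0.5306
  -2/53 × log₂(2/53) = 0.1784
H(X) = 2.0628 bits


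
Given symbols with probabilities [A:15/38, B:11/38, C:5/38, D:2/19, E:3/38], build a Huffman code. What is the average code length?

Huffman tree construction:
Combine smallest probabilities repeatedly
Resulting codes:
  A: 0 (length 1)
  B: 10 (length 2)
  C: 110 (length 3)
  D: 1111 (length 4)
  E: 1110 (length 4)
Average length = Σ p(s) × length(s) = 2.1053 bits


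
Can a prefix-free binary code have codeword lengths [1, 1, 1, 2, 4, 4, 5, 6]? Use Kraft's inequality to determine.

Kraft inequality: Σ 2^(-l_i) ≤ 1 for prefix-free code
Calculating: 2^(-1) + 2^(-1) + 2^(-1) + 2^(-2) + 2^(-4) + 2^(-4) + 2^(-5) + 2^(-6)
= 0.5 + 0.5 + 0.5 + 0.25 + 0.0625 + 0.0625 + 0.03125 + 0.015625
= 1.9219
Since 1.9219 > 1, prefix-free code does not exist


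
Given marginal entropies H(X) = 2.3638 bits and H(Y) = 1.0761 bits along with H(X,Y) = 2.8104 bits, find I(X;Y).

I(X;Y) = H(X) + H(Y) - H(X,Y)
I(X;Y) = 2.3638 + 1.0761 - 2.8104 = 0.6295 bits


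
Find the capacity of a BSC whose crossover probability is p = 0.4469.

For BSC with error probability p:
C = 1 - H(p) where H(p) is binary entropy
H(0.4469) = -0.4469 × log₂(0.4469) - 0.5531 × log₂(0.5531)
H(p) = 0.9918
C = 1 - 0.9918 = 0.0082 bits/use


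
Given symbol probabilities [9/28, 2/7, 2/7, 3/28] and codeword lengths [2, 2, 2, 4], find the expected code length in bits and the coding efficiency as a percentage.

Average length L = Σ p_i × l_i = 2.2143 bits
Entropy H = 1.9043 bits
Efficiency η = H/L × 100% = 86.00%


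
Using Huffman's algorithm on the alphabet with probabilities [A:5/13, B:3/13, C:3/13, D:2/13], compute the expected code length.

Huffman tree construction:
Combine smallest probabilities repeatedly
Resulting codes:
  A: 11 (length 2)
  B: 01 (length 2)
  C: 10 (length 2)
  D: 00 (length 2)
Average length = Σ p(s) × length(s) = 2.0000 bits


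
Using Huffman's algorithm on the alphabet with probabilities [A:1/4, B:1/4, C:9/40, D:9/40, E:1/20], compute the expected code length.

Huffman tree construction:
Combine smallest probabilities repeatedly
Resulting codes:
  A: 01 (length 2)
  B: 10 (length 2)
  C: 111 (length 3)
  D: 00 (length 2)
  E: 110 (length 3)
Average length = Σ p(s) × length(s) = 2.2750 bits


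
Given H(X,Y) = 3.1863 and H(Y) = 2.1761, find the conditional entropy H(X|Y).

Chain rule: H(X,Y) = H(X|Y) + H(Y)
H(X|Y) = H(X,Y) - H(Y) = 3.1863 - 2.1761 = 1.0102 bits


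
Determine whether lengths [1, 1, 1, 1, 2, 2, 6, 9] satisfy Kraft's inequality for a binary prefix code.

Kraft inequality: Σ 2^(-l_i) ≤ 1 for prefix-free code
Calculating: 2^(-1) + 2^(-1) + 2^(-1) + 2^(-1) + 2^(-2) + 2^(-2) + 2^(-6) + 2^(-9)
= 0.5 + 0.5 + 0.5 + 0.5 + 0.25 + 0.25 + 0.015625 + 0.001953125
= 2.5176
Since 2.5176 > 1, prefix-free code does not exist


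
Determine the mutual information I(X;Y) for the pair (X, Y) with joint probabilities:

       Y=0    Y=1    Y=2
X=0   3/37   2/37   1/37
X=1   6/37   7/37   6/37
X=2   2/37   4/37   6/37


H(X) = 1.4462, H(Y) = 1.5807, H(X,Y) = 2.9679
I(X;Y) = H(X) + H(Y) - H(X,Y) = 0.0589 bits


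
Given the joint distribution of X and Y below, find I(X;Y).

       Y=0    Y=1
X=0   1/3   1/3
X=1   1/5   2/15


H(X) = 0.9183, H(Y) = 0.9968, H(X,Y) = 1.9086
I(X;Y) = H(X) + H(Y) - H(X,Y) = 0.0065 bits


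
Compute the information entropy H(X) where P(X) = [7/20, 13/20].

H(X) = -Σ p(x) log₂ p(x)
  -7/20 × log₂(7/20) = 0.5301
  -13/20 × log₂(13/20) = 0.4040
H(X) = 0.9341 bits


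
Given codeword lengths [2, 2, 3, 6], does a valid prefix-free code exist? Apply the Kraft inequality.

Kraft inequality: Σ 2^(-l_i) ≤ 1 for prefix-free code
Calculating: 2^(-2) + 2^(-2) + 2^(-3) + 2^(-6)
= 0.25 + 0.25 + 0.125 + 0.015625
= 0.6406
Since 0.6406 ≤ 1, prefix-free code exists


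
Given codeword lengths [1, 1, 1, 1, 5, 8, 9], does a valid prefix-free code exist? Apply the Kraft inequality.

Kraft inequality: Σ 2^(-l_i) ≤ 1 for prefix-free code
Calculating: 2^(-1) + 2^(-1) + 2^(-1) + 2^(-1) + 2^(-5) + 2^(-8) + 2^(-9)
= 0.5 + 0.5 + 0.5 + 0.5 + 0.03125 + 0.00390625 + 0.001953125
= 2.0371
Since 2.0371 > 1, prefix-free code does not exist


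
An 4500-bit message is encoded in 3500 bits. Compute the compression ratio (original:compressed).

Compression ratio = Original / Compressed
= 4500 / 3500 = 1.29:1


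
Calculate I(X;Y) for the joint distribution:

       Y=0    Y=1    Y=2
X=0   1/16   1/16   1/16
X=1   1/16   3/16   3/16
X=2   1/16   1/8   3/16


H(X) = 1.5052, H(Y) = 1.5052, H(X,Y) = 2.9835
I(X;Y) = H(X) + H(Y) - H(X,Y) = 0.0270 bits


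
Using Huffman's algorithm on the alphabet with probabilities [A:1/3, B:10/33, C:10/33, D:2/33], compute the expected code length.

Huffman tree construction:
Combine smallest probabilities repeatedly
Resulting codes:
  A: 11 (length 2)
  B: 01 (length 2)
  C: 10 (length 2)
  D: 00 (length 2)
Average length = Σ p(s) × length(s) = 2.0000 bits


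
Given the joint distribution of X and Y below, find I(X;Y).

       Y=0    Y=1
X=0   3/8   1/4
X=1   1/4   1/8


H(X) = 0.9544, H(Y) = 0.9544, H(X,Y) = 1.9056
I(X;Y) = H(X) + H(Y) - H(X,Y) = 0.0032 bits


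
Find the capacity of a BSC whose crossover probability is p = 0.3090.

For BSC with error probability p:
C = 1 - H(p) where H(p) is binary entropy
H(0.3090) = -0.3090 × log₂(0.3090) - 0.6910 × log₂(0.6910)
H(p) = 0.8920
C = 1 - 0.8920 = 0.1080 bits/use


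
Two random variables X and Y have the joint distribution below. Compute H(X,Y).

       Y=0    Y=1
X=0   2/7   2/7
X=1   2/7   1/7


H(X,Y) = -Σ p(x,y) log₂ p(x,y)
  p(0,0)=2/7: -0.2857 × log₂(0.2857) = 0.5164
  p(0,1)=2/7: -0.2857 × log₂(0.2857) = 0.5164
  p(1,0)=2/7: -0.2857 × log₂(0.2857) = 0.5164
  p(1,1)=1/7: -0.1429 × log₂(0.1429) = 0.4011
H(X,Y) = 1.9502 bits


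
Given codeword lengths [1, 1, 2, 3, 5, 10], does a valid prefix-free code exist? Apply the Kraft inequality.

Kraft inequality: Σ 2^(-l_i) ≤ 1 for prefix-free code
Calculating: 2^(-1) + 2^(-1) + 2^(-2) + 2^(-3) + 2^(-5) + 2^(-10)
= 0.5 + 0.5 + 0.25 + 0.125 + 0.03125 + 0.0009765625
= 1.4072
Since 1.4072 > 1, prefix-free code does not exist


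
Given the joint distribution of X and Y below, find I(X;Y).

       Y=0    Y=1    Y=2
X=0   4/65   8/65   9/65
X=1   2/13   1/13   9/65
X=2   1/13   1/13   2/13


H(X) = 1.5806, H(Y) = 1.5551, H(X,Y) = 3.0943
I(X;Y) = H(X) + H(Y) - H(X,Y) = 0.0414 bits


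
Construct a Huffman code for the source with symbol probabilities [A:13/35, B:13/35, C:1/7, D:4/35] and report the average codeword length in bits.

Huffman tree construction:
Combine smallest probabilities repeatedly
Resulting codes:
  A: 11 (length 2)
  B: 0 (length 1)
  C: 101 (length 3)
  D: 100 (length 3)
Average length = Σ p(s) × length(s) = 1.8857 bits


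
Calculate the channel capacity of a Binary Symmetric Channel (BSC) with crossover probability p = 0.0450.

For BSC with error probability p:
C = 1 - H(p) where H(p) is binary entropy
H(0.0450) = -0.0450 × log₂(0.0450) - 0.9550 × log₂(0.9550)
H(p) = 0.2648
C = 1 - 0.2648 = 0.7352 bits/use


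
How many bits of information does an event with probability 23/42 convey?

Information content I(x) = -log₂(p(x))
I = -log₂(23/42) = -log₂(0.5476)
I = 0.8688 bits


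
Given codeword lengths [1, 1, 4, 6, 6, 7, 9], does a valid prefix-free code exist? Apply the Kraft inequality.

Kraft inequality: Σ 2^(-l_i) ≤ 1 for prefix-free code
Calculating: 2^(-1) + 2^(-1) + 2^(-4) + 2^(-6) + 2^(-6) + 2^(-7) + 2^(-9)
= 0.5 + 0.5 + 0.0625 + 0.015625 + 0.015625 + 0.0078125 + 0.001953125
= 1.1035
Since 1.1035 > 1, prefix-free code does not exist


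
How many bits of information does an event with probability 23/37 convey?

Information content I(x) = -log₂(p(x))
I = -log₂(23/37) = -log₂(0.6216)
I = 0.6859 bits


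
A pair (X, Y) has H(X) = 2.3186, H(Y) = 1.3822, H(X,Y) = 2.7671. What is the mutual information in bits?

I(X;Y) = H(X) + H(Y) - H(X,Y)
I(X;Y) = 2.3186 + 1.3822 - 2.7671 = 0.9337 bits


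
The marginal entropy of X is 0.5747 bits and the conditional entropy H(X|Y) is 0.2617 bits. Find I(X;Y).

I(X;Y) = H(X) - H(X|Y)
I(X;Y) = 0.5747 - 0.2617 = 0.313 bits


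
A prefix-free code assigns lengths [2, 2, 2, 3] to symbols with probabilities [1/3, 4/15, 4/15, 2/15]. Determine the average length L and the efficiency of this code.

Average length L = Σ p_i × l_i = 2.1333 bits
Entropy H = 1.9329 bits
Efficiency η = H/L × 100% = 90.61%


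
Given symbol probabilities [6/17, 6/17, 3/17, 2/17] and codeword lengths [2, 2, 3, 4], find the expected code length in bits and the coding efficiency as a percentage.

Average length L = Σ p_i × l_i = 2.4118 bits
Entropy H = 1.8654 bits
Efficiency η = H/L × 100% = 77.35%


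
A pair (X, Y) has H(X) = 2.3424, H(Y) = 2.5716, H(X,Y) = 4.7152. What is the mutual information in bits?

I(X;Y) = H(X) + H(Y) - H(X,Y)
I(X;Y) = 2.3424 + 2.5716 - 4.7152 = 0.1988 bits


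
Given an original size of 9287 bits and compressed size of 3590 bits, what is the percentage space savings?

Space savings = (1 - Compressed/Original) × 100%
= (1 - 3590/9287) × 100%
= 61.34%


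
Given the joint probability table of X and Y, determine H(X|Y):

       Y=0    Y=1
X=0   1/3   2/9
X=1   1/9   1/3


H(X|Y) = Σ_y p(y) H(X|Y=y)
  p(Y=0) = 4/9, H(X|Y=0) = 0.8113
  p(Y=1) = 5/9, H(X|Y=1) = 0.9710
H(X|Y) = 0.4444×0.8113 + 0.5556×0.9710 = 0.9000 bits


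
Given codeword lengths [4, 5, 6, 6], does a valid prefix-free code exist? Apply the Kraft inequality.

Kraft inequality: Σ 2^(-l_i) ≤ 1 for prefix-free code
Calculating: 2^(-4) + 2^(-5) + 2^(-6) + 2^(-6)
= 0.0625 + 0.03125 + 0.015625 + 0.015625
= 0.1250
Since 0.1250 ≤ 1, prefix-free code exists


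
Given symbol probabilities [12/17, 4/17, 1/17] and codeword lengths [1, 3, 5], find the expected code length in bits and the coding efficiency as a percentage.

Average length L = Σ p_i × l_i = 1.7059 bits
Entropy H = 1.0863 bits
Efficiency η = H/L × 100% = 63.68%


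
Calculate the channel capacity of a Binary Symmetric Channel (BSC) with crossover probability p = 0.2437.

For BSC with error probability p:
C = 1 - H(p) where H(p) is binary entropy
H(0.2437) = -0.2437 × log₂(0.2437) - 0.7563 × log₂(0.7563)
H(p) = 0.8011
C = 1 - 0.8011 = 0.1989 bits/use


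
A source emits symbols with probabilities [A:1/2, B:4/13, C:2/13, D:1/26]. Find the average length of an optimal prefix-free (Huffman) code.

Huffman tree construction:
Combine smallest probabilities repeatedly
Resulting codes:
  A: 0 (length 1)
  B: 11 (length 2)
  C: 101 (length 3)
  D: 100 (length 3)
Average length = Σ p(s) × length(s) = 1.6923 bits


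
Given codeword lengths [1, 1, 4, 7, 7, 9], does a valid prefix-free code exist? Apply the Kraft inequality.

Kraft inequality: Σ 2^(-l_i) ≤ 1 for prefix-free code
Calculating: 2^(-1) + 2^(-1) + 2^(-4) + 2^(-7) + 2^(-7) + 2^(-9)
= 0.5 + 0.5 + 0.0625 + 0.0078125 + 0.0078125 + 0.001953125
= 1.0801
Since 1.0801 > 1, prefix-free code does not exist


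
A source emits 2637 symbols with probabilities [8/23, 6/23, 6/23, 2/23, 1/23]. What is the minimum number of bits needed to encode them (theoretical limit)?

Entropy H = 2.0445 bits/symbol
Minimum bits = H × n = 2.0445 × 2637
= 5391.22 bits


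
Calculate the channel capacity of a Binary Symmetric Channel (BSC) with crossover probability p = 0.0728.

For BSC with error probability p:
C = 1 - H(p) where H(p) is binary entropy
H(0.0728) = -0.0728 × log₂(0.0728) - 0.9272 × log₂(0.9272)
H(p) = 0.3763
C = 1 - 0.3763 = 0.6237 bits/use


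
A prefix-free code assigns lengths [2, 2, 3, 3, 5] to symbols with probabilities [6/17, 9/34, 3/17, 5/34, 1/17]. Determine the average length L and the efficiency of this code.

Average length L = Σ p_i × l_i = 2.5000 bits
Entropy H = 2.1266 bits
Efficiency η = H/L × 100% = 85.07%


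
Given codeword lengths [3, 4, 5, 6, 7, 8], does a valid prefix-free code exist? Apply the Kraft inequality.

Kraft inequality: Σ 2^(-l_i) ≤ 1 for prefix-free code
Calculating: 2^(-3) + 2^(-4) + 2^(-5) + 2^(-6) + 2^(-7) + 2^(-8)
= 0.125 + 0.0625 + 0.03125 + 0.015625 + 0.0078125 + 0.00390625
= 0.2461
Since 0.2461 ≤ 1, prefix-free code exists


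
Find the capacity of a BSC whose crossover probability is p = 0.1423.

For BSC with error probability p:
C = 1 - H(p) where H(p) is binary entropy
H(0.1423) = -0.1423 × log₂(0.1423) - 0.8577 × log₂(0.8577)
H(p) = 0.5902
C = 1 - 0.5902 = 0.4098 bits/use


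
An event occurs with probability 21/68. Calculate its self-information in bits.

Information content I(x) = -log₂(p(x))
I = -log₂(21/68) = -log₂(0.3088)
I = 1.6951 bits


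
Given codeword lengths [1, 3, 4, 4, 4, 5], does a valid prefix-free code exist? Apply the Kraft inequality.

Kraft inequality: Σ 2^(-l_i) ≤ 1 for prefix-free code
Calculating: 2^(-1) + 2^(-3) + 2^(-4) + 2^(-4) + 2^(-4) + 2^(-5)
= 0.5 + 0.125 + 0.0625 + 0.0625 + 0.0625 + 0.03125
= 0.8438
Since 0.8438 ≤ 1, prefix-free code exists


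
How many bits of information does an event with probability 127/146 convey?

Information content I(x) = -log₂(p(x))
I = -log₂(127/146) = -log₂(0.8699)
I = 0.2011 bits


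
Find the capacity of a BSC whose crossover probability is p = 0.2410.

For BSC with error probability p:
C = 1 - H(p) where H(p) is binary entropy
H(0.2410) = -0.2410 × log₂(0.2410) - 0.7590 × log₂(0.7590)
H(p) = 0.7967
C = 1 - 0.7967 = 0.2033 bits/use


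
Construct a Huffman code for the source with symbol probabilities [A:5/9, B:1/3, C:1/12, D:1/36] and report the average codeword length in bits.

Huffman tree construction:
Combine smallest probabilities repeatedly
Resulting codes:
  A: 1 (length 1)
  B: 01 (length 2)
  C: 001 (length 3)
  D: 000 (length 3)
Average length = Σ p(s) × length(s) = 1.5556 bits


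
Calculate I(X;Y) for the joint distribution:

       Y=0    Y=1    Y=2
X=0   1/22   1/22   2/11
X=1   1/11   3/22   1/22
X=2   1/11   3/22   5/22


H(X) = 1.5395, H(Y) = 1.5285, H(X,Y) = 2.9540
I(X;Y) = H(X) + H(Y) - H(X,Y) = 0.1140 bits


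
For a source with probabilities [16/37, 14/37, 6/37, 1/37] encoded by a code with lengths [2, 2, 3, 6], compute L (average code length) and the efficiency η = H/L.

Average length L = Σ p_i × l_i = 2.2703 bits
Entropy H = 1.6199 bits
Efficiency η = H/L × 100% = 71.35%


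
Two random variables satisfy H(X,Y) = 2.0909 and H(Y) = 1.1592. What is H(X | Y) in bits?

Chain rule: H(X,Y) = H(X|Y) + H(Y)
H(X|Y) = H(X,Y) - H(Y) = 2.0909 - 1.1592 = 0.9317 bits


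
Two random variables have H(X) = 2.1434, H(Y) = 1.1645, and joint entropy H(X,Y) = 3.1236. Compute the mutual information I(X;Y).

I(X;Y) = H(X) + H(Y) - H(X,Y)
I(X;Y) = 2.1434 + 1.1645 - 3.1236 = 0.1843 bits


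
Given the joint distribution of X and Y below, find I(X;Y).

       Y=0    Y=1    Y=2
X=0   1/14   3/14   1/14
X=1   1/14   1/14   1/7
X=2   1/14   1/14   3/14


H(X) = 1.5774, H(Y) = 1.5306, H(X,Y) = 2.9852
I(X;Y) = H(X) + H(Y) - H(X,Y) = 0.1228 bits


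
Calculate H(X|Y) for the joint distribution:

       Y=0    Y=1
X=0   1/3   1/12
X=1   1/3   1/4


H(X|Y) = Σ_y p(y) H(X|Y=y)
  p(Y=0) = 2/3, H(X|Y=0) = 1.0000
  p(Y=1) = 1/3, H(X|Y=1) = 0.8113
H(X|Y) = 0.6667×1.0000 + 0.3333×0.8113 = 0.9371 bits


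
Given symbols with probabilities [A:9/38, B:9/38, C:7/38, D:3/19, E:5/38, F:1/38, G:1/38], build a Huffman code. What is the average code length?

Huffman tree construction:
Combine smallest probabilities repeatedly
Resulting codes:
  A: 01 (length 2)
  B: 10 (length 2)
  C: 111 (length 3)
  D: 110 (length 3)
  E: 001 (length 3)
  F: 0000 (length 4)
  G: 0001 (length 4)
Average length = Σ p(s) × length(s) = 2.5789 bits


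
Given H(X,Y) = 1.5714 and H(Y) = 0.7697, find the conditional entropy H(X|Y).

Chain rule: H(X,Y) = H(X|Y) + H(Y)
H(X|Y) = H(X,Y) - H(Y) = 1.5714 - 0.7697 = 0.8017 bits


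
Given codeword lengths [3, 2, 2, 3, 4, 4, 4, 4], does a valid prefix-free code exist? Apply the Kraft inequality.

Kraft inequality: Σ 2^(-l_i) ≤ 1 for prefix-free code
Calculating: 2^(-3) + 2^(-2) + 2^(-2) + 2^(-3) + 2^(-4) + 2^(-4) + 2^(-4) + 2^(-4)
= 0.125 + 0.25 + 0.25 + 0.125 + 0.0625 + 0.0625 + 0.0625 + 0.0625
= 1.0000
Since 1.0000 ≤ 1, prefix-free code exists


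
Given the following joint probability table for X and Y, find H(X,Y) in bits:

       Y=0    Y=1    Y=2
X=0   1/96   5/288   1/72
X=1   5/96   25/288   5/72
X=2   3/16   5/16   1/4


H(X,Y) = -Σ p(x,y) log₂ p(x,y)
  p(0,0)=1/96: -0.0104 × log₂(0.0104) = 0.0686
  p(0,1)=5/288: -0.0174 × log₂(0.0174) = 0.1015
  p(0,2)=1/72: -0.0139 × log₂(0.0139) = 0.0857
  p(1,0)=5/96: -0.0521 × log₂(0.0521) = 0.2220
  p(1,1)=25/288: -0.0868 × log₂(0.0868) = 0.3061
  p(1,2)=5/72: -0.0694 × log₂(0.0694) = 0.2672
  p(2,0)=3/16: -0.1875 × log₂(0.1875) = 0.4528
  p(2,1)=5/16: -0.3125 × log₂(0.3125) = 0.5244
  p(2,2)=1/4: -0.2500 × log₂(0.2500) = 0.5000
H(X,Y) = 2.5284 bits


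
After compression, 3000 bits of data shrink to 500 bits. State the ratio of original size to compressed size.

Compression ratio = Original / Compressed
= 3000 / 500 = 6.00:1


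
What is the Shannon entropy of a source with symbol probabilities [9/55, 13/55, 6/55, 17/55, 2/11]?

H(X) = -Σ p(x) log₂ p(x)
  -9/55 × log₂(9/55) = 0.4273
  -13/55 × log₂(13/55) = 0.4919
  -6/55 × log₂(6/55) = 0.3487
  -17/55 × log₂(17/55) = 0.5236
  -2/11 × log₂(2/11) = 0.4472
H(X) = 2.2386 bits


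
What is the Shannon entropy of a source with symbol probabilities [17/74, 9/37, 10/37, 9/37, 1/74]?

H(X) = -Σ p(x) log₂ p(x)
  -17/74 × log₂(17/74) = 0.4875
  -9/37 × log₂(9/37) = 0.4961
  -10/37 × log₂(10/37) = 0.5101
  -9/37 × log₂(9/37) = 0.4961
  -1/74 × log₂(1/74) = 0.0839
H(X) = 2.0737 bits


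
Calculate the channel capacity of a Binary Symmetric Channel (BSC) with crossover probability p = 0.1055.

For BSC with error probability p:
C = 1 - H(p) where H(p) is binary entropy
H(0.1055) = -0.1055 × log₂(0.1055) - 0.8945 × log₂(0.8945)
H(p) = 0.4862
C = 1 - 0.4862 = 0.5138 bits/use


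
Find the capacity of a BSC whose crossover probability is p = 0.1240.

For BSC with error probability p:
C = 1 - H(p) where H(p) is binary entropy
H(0.1240) = -0.1240 × log₂(0.1240) - 0.8760 × log₂(0.8760)
H(p) = 0.5408
C = 1 - 0.5408 = 0.4592 bits/use


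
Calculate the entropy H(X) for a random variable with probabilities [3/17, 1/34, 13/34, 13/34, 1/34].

H(X) = -Σ p(x) log₂ p(x)
  -3/17 × log₂(3/17) = 0.4416
  -1/34 × log₂(1/34) = 0.1496
  -13/34 × log₂(13/34) = 0.5303
  -13/34 × log₂(13/34) = 0.5303
  -1/34 × log₂(1/34) = 0.1496
H(X) = 1.8015 bits


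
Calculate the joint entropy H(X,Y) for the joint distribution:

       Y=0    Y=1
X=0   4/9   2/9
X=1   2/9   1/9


H(X,Y) = -Σ p(x,y) log₂ p(x,y)
  p(0,0)=4/9: -0.4444 × log₂(0.4444) = 0.5200
  p(0,1)=2/9: -0.2222 × log₂(0.2222) = 0.4822
  p(1,0)=2/9: -0.2222 × log₂(0.2222) = 0.4822
  p(1,1)=1/9: -0.1111 × log₂(0.1111) = 0.3522
H(X,Y) = 1.8366 bits


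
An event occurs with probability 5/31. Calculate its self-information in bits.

Information content I(x) = -log₂(p(x))
I = -log₂(5/31) = -log₂(0.1613)
I = 2.6323 bits


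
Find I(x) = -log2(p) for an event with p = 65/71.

Information content I(x) = -log₂(p(x))
I = -log₂(65/71) = -log₂(0.9155)
I = 0.1274 bits


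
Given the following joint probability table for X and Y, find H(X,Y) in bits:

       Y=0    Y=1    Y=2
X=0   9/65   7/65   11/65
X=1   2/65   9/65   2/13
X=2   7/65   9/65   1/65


H(X,Y) = -Σ p(x,y) log₂ p(x,y)
  p(0,0)=9/65: -0.1385 × log₂(0.1385) = 0.3950
  p(0,1)=7/65: -0.1077 × log₂(0.1077) = 0.3462
  p(0,2)=11/65: -0.1692 × log₂(0.1692) = 0.4337
  p(1,0)=2/65: -0.0308 × log₂(0.0308) = 0.1545
  p(1,1)=9/65: -0.1385 × log₂(0.1385) = 0.3950
  p(1,2)=2/13: -0.1538 × log₂(0.1538) = 0.4155
  p(2,0)=7/65: -0.1077 × log₂(0.1077) = 0.3462
  p(2,1)=9/65: -0.1385 × log₂(0.1385) = 0.3950
  p(2,2)=1/65: -0.0154 × log₂(0.0154) = 0.0927
H(X,Y) = 2.9737 bits


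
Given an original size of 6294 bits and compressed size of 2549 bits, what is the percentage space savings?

Space savings = (1 - Compressed/Original) × 100%
= (1 - 2549/6294) × 100%
= 59.50%


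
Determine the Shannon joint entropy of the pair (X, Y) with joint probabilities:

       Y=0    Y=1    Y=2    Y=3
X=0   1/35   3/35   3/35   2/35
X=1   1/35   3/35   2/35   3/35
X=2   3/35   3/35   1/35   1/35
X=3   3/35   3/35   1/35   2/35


H(X,Y) = -Σ p(x,y) log₂ p(x,y)
  p(0,0)=1/35: -0.0286 × log₂(0.0286) = 0.1466
  p(0,1)=3/35: -0.0857 × log₂(0.0857) = 0.3038
  p(0,2)=3/35: -0.0857 × log₂(0.0857) = 0.3038
  p(0,3)=2/35: -0.0571 × log₂(0.0571) = 0.2360
  p(1,0)=1/35: -0.0286 × log₂(0.0286) = 0.1466
  p(1,1)=3/35: -0.0857 × log₂(0.0857) = 0.3038
  p(1,2)=2/35: -0.0571 × log₂(0.0571) = 0.2360
  p(1,3)=3/35: -0.0857 × log₂(0.0857) = 0.3038
  p(2,0)=3/35: -0.0857 × log₂(0.0857) = 0.3038
  p(2,1)=3/35: -0.0857 × log₂(0.0857) = 0.3038
  p(2,2)=1/35: -0.0286 × log₂(0.0286) = 0.1466
  p(2,3)=1/35: -0.0286 × log₂(0.0286) = 0.1466
  p(3,0)=3/35: -0.0857 × log₂(0.0857) = 0.3038
  p(3,1)=3/35: -0.0857 × log₂(0.0857) = 0.3038
  p(3,2)=1/35: -0.0286 × log₂(0.0286) = 0.1466
  p(3,3)=2/35: -0.0571 × log₂(0.0571) = 0.2360
H(X,Y) = 3.8710 bits


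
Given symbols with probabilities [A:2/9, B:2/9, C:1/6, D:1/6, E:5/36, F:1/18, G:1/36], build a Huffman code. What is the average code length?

Huffman tree construction:
Combine smallest probabilities repeatedly
Resulting codes:
  A: 00 (length 2)
  B: 01 (length 2)
  C: 110 (length 3)
  D: 111 (length 3)
  E: 101 (length 3)
  F: 1001 (length 4)
  G: 1000 (length 4)
Average length = Σ p(s) × length(s) = 2.6389 bits


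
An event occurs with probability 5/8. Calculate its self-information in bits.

Information content I(x) = -log₂(p(x))
I = -log₂(5/8) = -log₂(0.6250)
I = 0.6781 bits


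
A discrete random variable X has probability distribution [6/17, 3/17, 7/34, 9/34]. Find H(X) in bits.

H(X) = -Σ p(x) log₂ p(x)
  -6/17 × log₂(6/17) = 0.5303
  -3/17 × log₂(3/17) = 0.4416
  -7/34 × log₂(7/34) = 0.4694
  -9/34 × log₂(9/34) = 0.5076
H(X) = 1.9489 bits


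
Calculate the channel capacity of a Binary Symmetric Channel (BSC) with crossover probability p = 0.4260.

For BSC with error probability p:
C = 1 - H(p) where H(p) is binary entropy
H(0.4260) = -0.4260 × log₂(0.4260) - 0.5740 × log₂(0.5740)
H(p) = 0.9841
C = 1 - 0.9841 = 0.0159 bits/use


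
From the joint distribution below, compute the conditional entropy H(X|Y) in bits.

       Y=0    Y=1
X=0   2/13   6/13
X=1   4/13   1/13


H(X|Y) = Σ_y p(y) H(X|Y=y)
  p(Y=0) = 6/13, H(X|Y=0) = 0.9183
  p(Y=1) = 7/13, H(X|Y=1) = 0.5917
H(X|Y) = 0.4615×0.9183 + 0.5385×0.5917 = 0.7424 bits


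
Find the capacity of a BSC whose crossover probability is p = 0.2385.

For BSC with error probability p:
C = 1 - H(p) where H(p) is binary entropy
H(0.2385) = -0.2385 × log₂(0.2385) - 0.7615 × log₂(0.7615)
H(p) = 0.7925
C = 1 - 0.7925 = 0.2075 bits/use


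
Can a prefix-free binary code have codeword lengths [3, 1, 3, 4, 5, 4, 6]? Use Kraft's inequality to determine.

Kraft inequality: Σ 2^(-l_i) ≤ 1 for prefix-free code
Calculating: 2^(-3) + 2^(-1) + 2^(-3) + 2^(-4) + 2^(-5) + 2^(-4) + 2^(-6)
= 0.125 + 0.5 + 0.125 + 0.0625 + 0.03125 + 0.0625 + 0.015625
= 0.9219
Since 0.9219 ≤ 1, prefix-free code exists


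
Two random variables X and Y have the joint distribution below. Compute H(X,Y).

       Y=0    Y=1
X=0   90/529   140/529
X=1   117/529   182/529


H(X,Y) = -Σ p(x,y) log₂ p(x,y)
  p(0,0)=90/529: -0.1701 × log₂(0.1701) = 0.4347
  p(0,1)=140/529: -0.2647 × log₂(0.2647) = 0.5076
  p(1,0)=117/529: -0.2212 × log₂(0.2212) = 0.4814
  p(1,1)=182/529: -0.3440 × log₂(0.3440) = 0.5296
H(X,Y) = 1.9533 bits


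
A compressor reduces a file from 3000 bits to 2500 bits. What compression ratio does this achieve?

Compression ratio = Original / Compressed
= 3000 / 2500 = 1.20:1


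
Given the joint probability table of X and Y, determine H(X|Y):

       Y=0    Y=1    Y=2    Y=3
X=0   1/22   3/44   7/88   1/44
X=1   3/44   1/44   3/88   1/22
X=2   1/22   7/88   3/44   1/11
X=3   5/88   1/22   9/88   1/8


H(X|Y) = Σ_y p(y) H(X|Y=y)
  p(Y=0) = 19/88, H(X|Y=0) = 1.9785
  p(Y=1) = 19/88, H(X|Y=1) = 1.8710
  p(Y=2) = 25/88, H(X|Y=2) = 1.9060
  p(Y=3) = 25/88, H(X|Y=3) = 1.7617
H(X|Y) = 0.2159×1.9785 + 0.2159×1.8710 + 0.2841×1.9060 + 0.2841×1.7617 = 1.8731 bits


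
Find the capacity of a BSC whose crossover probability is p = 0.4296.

For BSC with error probability p:
C = 1 - H(p) where H(p) is binary entropy
H(0.4296) = -0.4296 × log₂(0.4296) - 0.5704 × log₂(0.5704)
H(p) = 0.9857
C = 1 - 0.9857 = 0.0143 bits/use


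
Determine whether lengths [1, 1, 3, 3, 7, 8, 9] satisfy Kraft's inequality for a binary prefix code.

Kraft inequality: Σ 2^(-l_i) ≤ 1 for prefix-free code
Calculating: 2^(-1) + 2^(-1) + 2^(-3) + 2^(-3) + 2^(-7) + 2^(-8) + 2^(-9)
= 0.5 + 0.5 + 0.125 + 0.125 + 0.0078125 + 0.00390625 + 0.001953125
= 1.2637
Since 1.2637 > 1, prefix-free code does not exist


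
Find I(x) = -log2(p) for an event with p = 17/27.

Information content I(x) = -log₂(p(x))
I = -log₂(17/27) = -log₂(0.6296)
I = 0.6674 bits


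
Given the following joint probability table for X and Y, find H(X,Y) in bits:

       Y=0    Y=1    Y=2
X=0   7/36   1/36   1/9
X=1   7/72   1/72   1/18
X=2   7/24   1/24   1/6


H(X,Y) = -Σ p(x,y) log₂ p(x,y)
  p(0,0)=7/36: -0.1944 × log₂(0.1944) = 0.4594
  p(0,1)=1/36: -0.0278 × log₂(0.0278) = 0.1436
  p(0,2)=1/9: -0.1111 × log₂(0.1111) = 0.3522
  p(1,0)=7/72: -0.0972 × log₂(0.0972) = 0.3269
  p(1,1)=1/72: -0.0139 × log₂(0.0139) = 0.0857
  p(1,2)=1/18: -0.0556 × log₂(0.0556) = 0.2317
  p(2,0)=7/24: -0.2917 × log₂(0.2917) = 0.5185
  p(2,1)=1/24: -0.0417 × log₂(0.0417) = 0.1910
  p(2,2)=1/6: -0.1667 × log₂(0.1667) = 0.4308
H(X,Y) = 2.7398 bits


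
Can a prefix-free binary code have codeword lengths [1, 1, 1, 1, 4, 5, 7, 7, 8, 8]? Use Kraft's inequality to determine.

Kraft inequality: Σ 2^(-l_i) ≤ 1 for prefix-free code
Calculating: 2^(-1) + 2^(-1) + 2^(-1) + 2^(-1) + 2^(-4) + 2^(-5) + 2^(-7) + 2^(-7) + 2^(-8) + 2^(-8)
= 0.5 + 0.5 + 0.5 + 0.5 + 0.0625 + 0.03125 + 0.0078125 + 0.0078125 + 0.00390625 + 0.00390625
= 2.1172
Since 2.1172 > 1, prefix-free code does not exist


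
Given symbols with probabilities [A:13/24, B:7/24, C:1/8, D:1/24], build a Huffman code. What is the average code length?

Huffman tree construction:
Combine smallest probabilities repeatedly
Resulting codes:
  A: 1 (length 1)
  B: 01 (length 2)
  C: 001 (length 3)
  D: 000 (length 3)
Average length = Σ p(s) × length(s) = 1.6250 bits


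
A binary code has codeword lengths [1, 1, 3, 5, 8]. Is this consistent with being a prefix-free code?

Kraft inequality: Σ 2^(-l_i) ≤ 1 for prefix-free code
Calculating: 2^(-1) + 2^(-1) + 2^(-3) + 2^(-5) + 2^(-8)
= 0.5 + 0.5 + 0.125 + 0.03125 + 0.00390625
= 1.1602
Since 1.1602 > 1, prefix-free code does not exist


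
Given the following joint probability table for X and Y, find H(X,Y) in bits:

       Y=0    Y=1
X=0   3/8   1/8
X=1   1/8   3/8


H(X,Y) = -Σ p(x,y) log₂ p(x,y)
  p(0,0)=3/8: -0.3750 × log₂(0.3750) = 0.5306
  p(0,1)=1/8: -0.1250 × log₂(0.1250) = 0.3750
  p(1,0)=1/8: -0.1250 × log₂(0.1250) = 0.3750
  p(1,1)=3/8: -0.3750 × log₂(0.3750) = 0.5306
H(X,Y) = 1.8113 bits


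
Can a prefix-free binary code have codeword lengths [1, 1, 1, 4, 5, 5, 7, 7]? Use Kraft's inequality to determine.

Kraft inequality: Σ 2^(-l_i) ≤ 1 for prefix-free code
Calculating: 2^(-1) + 2^(-1) + 2^(-1) + 2^(-4) + 2^(-5) + 2^(-5) + 2^(-7) + 2^(-7)
= 0.5 + 0.5 + 0.5 + 0.0625 + 0.03125 + 0.03125 + 0.0078125 + 0.0078125
= 1.6406
Since 1.6406 > 1, prefix-free code does not exist


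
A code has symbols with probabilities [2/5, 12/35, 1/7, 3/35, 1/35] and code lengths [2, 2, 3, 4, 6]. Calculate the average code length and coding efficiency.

Average length L = Σ p_i × l_i = 2.4286 bits
Entropy H = 1.9097 bits
Efficiency η = H/L × 100% = 78.63%


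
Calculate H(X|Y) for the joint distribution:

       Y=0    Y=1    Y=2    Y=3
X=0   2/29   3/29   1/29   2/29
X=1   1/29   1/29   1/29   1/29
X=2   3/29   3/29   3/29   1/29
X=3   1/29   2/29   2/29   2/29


H(X|Y) = Σ_y p(y) H(X|Y=y)
  p(Y=0) = 7/29, H(X|Y=0) = 1.8424
  p(Y=1) = 9/29, H(X|Y=1) = 1.8911
  p(Y=2) = 7/29, H(X|Y=2) = 1.8424
  p(Y=3) = 6/29, H(X|Y=3) = 1.9183
H(X|Y) = 0.2414×1.8424 + 0.3103×1.8911 + 0.2414×1.8424 + 0.2069×1.9183 = 1.8732 bits


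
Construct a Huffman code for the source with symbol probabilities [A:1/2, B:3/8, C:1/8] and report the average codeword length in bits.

Huffman tree construction:
Combine smallest probabilities repeatedly
Resulting codes:
  A: 0 (length 1)
  B: 11 (length 2)
  C: 10 (length 2)
Average length = Σ p(s) × length(s) = 1.5000 bits


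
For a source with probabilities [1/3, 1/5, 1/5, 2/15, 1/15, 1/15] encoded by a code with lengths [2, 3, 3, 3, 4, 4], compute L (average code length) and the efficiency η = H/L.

Average length L = Σ p_i × l_i = 2.8000 bits
Entropy H = 2.3656 bits
Efficiency η = H/L × 100% = 84.49%


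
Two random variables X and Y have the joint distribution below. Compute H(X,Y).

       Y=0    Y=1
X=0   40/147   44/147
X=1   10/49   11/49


H(X,Y) = -Σ p(x,y) log₂ p(x,y)
  p(0,0)=40/147: -0.2721 × log₂(0.2721) = 0.5110
  p(0,1)=44/147: -0.2993 × log₂(0.2993) = 0.5209
  p(1,0)=10/49: -0.2041 × log₂(0.2041) = 0.4679
  p(1,1)=11/49: -0.2245 × log₂(0.2245) = 0.4838
H(X,Y) = 1.9836 bits


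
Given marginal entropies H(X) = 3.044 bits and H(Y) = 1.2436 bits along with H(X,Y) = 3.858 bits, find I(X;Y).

I(X;Y) = H(X) + H(Y) - H(X,Y)
I(X;Y) = 3.044 + 1.2436 - 3.858 = 0.4296 bits


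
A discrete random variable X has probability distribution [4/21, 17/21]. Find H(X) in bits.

H(X) = -Σ p(x) log₂ p(x)
  -4/21 × log₂(4/21) = 0.4557
  -17/21 × log₂(17/21) = 0.2468
H(X) = 0.7025 bits


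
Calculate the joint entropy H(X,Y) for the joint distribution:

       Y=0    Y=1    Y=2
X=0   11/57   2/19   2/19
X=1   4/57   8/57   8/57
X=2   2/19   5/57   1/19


H(X,Y) = -Σ p(x,y) log₂ p(x,y)
  p(0,0)=11/57: -0.1930 × log₂(0.1930) = 0.4580
  p(0,1)=2/19: -0.1053 × log₂(0.1053) = 0.3419
  p(0,2)=2/19: -0.1053 × log₂(0.1053) = 0.3419
  p(1,0)=4/57: -0.0702 × log₂(0.0702) = 0.2690
  p(1,1)=8/57: -0.1404 × log₂(0.1404) = 0.3976
  p(1,2)=8/57: -0.1404 × log₂(0.1404) = 0.3976
  p(2,0)=2/19: -0.1053 × log₂(0.1053) = 0.3419
  p(2,1)=5/57: -0.0877 × log₂(0.0877) = 0.3080
  p(2,2)=1/19: -0.0526 × log₂(0.0526) = 0.2236
H(X,Y) = 3.0794 bits


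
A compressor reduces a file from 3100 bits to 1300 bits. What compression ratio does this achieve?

Compression ratio = Original / Compressed
= 3100 / 1300 = 2.38:1


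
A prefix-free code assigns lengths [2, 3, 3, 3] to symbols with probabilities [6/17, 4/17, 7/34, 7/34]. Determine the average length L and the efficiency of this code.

Average length L = Σ p_i × l_i = 2.6471 bits
Entropy H = 1.9603 bits
Efficiency η = H/L × 100% = 74.06%


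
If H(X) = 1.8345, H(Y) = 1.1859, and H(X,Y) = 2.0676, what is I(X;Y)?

I(X;Y) = H(X) + H(Y) - H(X,Y)
I(X;Y) = 1.8345 + 1.1859 - 2.0676 = 0.9528 bits


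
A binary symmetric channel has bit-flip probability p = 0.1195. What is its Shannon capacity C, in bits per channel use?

For BSC with error probability p:
C = 1 - H(p) where H(p) is binary entropy
H(0.1195) = -0.1195 × log₂(0.1195) - 0.8805 × log₂(0.8805)
H(p) = 0.5279
C = 1 - 0.5279 = 0.4721 bits/use


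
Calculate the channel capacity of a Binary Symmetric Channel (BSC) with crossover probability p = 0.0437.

For BSC with error probability p:
C = 1 - H(p) where H(p) is binary entropy
H(0.0437) = -0.0437 × log₂(0.0437) - 0.9563 × log₂(0.9563)
H(p) = 0.2590
C = 1 - 0.2590 = 0.7410 bits/use


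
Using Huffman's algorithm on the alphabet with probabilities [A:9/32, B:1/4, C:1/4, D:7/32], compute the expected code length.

Huffman tree construction:
Combine smallest probabilities repeatedly
Resulting codes:
  A: 11 (length 2)
  B: 01 (length 2)
  C: 10 (length 2)
  D: 00 (length 2)
Average length = Σ p(s) × length(s) = 2.0000 bits


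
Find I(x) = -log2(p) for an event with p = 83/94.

Information content I(x) = -log₂(p(x))
I = -log₂(83/94) = -log₂(0.8830)
I = 0.1795 bits


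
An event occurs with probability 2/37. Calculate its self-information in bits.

Information content I(x) = -log₂(p(x))
I = -log₂(2/37) = -log₂(0.0541)
I = 4.2095 bits


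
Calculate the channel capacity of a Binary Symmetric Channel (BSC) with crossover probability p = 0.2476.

For BSC with error probability p:
C = 1 - H(p) where H(p) is binary entropy
H(0.2476) = -0.2476 × log₂(0.2476) - 0.7524 × log₂(0.7524)
H(p) = 0.8075
C = 1 - 0.8075 = 0.1925 bits/use


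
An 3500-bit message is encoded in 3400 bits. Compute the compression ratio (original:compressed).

Compression ratio = Original / Compressed
= 3500 / 3400 = 1.03:1


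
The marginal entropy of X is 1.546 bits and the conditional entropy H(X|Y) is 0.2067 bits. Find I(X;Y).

I(X;Y) = H(X) - H(X|Y)
I(X;Y) = 1.546 - 0.2067 = 1.3393 bits


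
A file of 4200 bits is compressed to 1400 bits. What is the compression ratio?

Compression ratio = Original / Compressed
= 4200 / 1400 = 3.00:1
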